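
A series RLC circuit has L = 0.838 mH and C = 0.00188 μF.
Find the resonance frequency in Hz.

Step 1 — Resonance condition Im(Z)=0 gives ω₀ = 1/√(LC).
Step 2 — ω₀ = 1/√(0.000838·1.88e-09) = 7.967e+05 rad/s.
Step 3 — f₀ = ω₀/(2π) = 1.268e+05 Hz.

f₀ = 1.268e+05 Hz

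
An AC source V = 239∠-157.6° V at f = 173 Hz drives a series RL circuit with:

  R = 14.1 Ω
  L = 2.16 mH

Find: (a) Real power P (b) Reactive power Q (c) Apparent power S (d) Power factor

Step 1 — Angular frequency: ω = 2π·f = 2π·173 = 1087 rad/s.
Step 2 — Component impedances:
  R: Z = R = 14.1 Ω
  L: Z = jωL = j·1087·0.00216 = 0 + j2.348 Ω
Step 3 — Series combination: Z_total = R + L = 14.1 + j2.348 Ω = 14.29∠9.5° Ω.
Step 4 — Source phasor: V = 239∠-157.6° V = -221 - j91.08 V.
Step 5 — Current: I = V / Z = -16.3 - j3.746 A = 16.72∠-167.1° A.
Step 6 — Complex power: S = V·I* = 3942 + j656.4 VA.
Step 7 — Real power: P = Re(S) = 3942 W.
Step 8 — Reactive power: Q = Im(S) = 656.4 VAR.
Step 9 — Apparent power: |S| = 3996 VA.
Step 10 — Power factor: PF = P/|S| = 0.9864 (lagging).

(a) P = 3942 W  (b) Q = 656.4 VAR  (c) S = 3996 VA  (d) PF = 0.9864 (lagging)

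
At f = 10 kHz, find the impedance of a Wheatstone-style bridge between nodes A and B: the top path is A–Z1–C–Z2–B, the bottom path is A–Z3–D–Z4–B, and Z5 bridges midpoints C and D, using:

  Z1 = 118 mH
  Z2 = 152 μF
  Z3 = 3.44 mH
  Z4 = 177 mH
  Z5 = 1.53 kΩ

Step 1 — Angular frequency: ω = 2π·f = 2π·1e+04 = 6.283e+04 rad/s.
Step 2 — Component impedances:
  Z1: Z = jωL = j·6.283e+04·0.118 = 0 + j7414 Ω
  Z2: Z = 1/(jωC) = -j/(ω·C) = 0 - j0.1047 Ω
  Z3: Z = jωL = j·6.283e+04·0.00344 = 0 + j216.1 Ω
  Z4: Z = jωL = j·6.283e+04·0.177 = 0 + j1.112e+04 Ω
  Z5: Z = R = 1530 Ω
Step 3 — Bridge requires nodal analysis (the Z5 bridge couples midpoints C and D, so the two paths cannot be reduced to a simple series/parallel combination). Setting node B to ground and injecting 1 A at node A, the 3-node admittance system at A, C, D solves to V_A = Z_AB = 1296 + j648.2 Ω = 1449∠26.6° Ω.

Z = 1296 + j648.2 Ω = 1449∠26.6° Ω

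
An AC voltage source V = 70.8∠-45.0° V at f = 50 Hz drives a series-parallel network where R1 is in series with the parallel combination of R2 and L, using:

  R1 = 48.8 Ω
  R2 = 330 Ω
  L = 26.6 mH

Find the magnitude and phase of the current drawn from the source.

Step 1 — Angular frequency: ω = 2π·f = 2π·50 = 314.2 rad/s.
Step 2 — Component impedances:
  R1: Z = R = 48.8 Ω
  R2: Z = R = 330 Ω
  L: Z = jωL = j·314.2·0.0266 = 0 + j8.357 Ω
Step 3 — Parallel branch: R2 || L = 1/(1/R2 + 1/L) = 0.2115 + j8.351 Ω.
Step 4 — Series with R1: Z_total = R1 + (R2 || L) = 49.01 + j8.351 Ω = 49.72∠9.7° Ω.
Step 5 — Source phasor: V = 70.8∠-45.0° V = 50.06 - j50.06 V.
Step 6 — Ohm's law: I = V / Z_total = (50.06 - j50.06) / (49.01 + j8.351) = 0.8235 - j1.162 A.
Step 7 — Convert to polar: |I| = 1.424 A, ∠I = -54.7°.

I = 1.424∠-54.7° A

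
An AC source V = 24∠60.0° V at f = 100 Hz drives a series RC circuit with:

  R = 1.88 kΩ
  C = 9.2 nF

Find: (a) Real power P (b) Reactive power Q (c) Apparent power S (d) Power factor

Step 1 — Angular frequency: ω = 2π·f = 2π·100 = 628.3 rad/s.
Step 2 — Component impedances:
  R: Z = R = 1880 Ω
  C: Z = 1/(jωC) = -j/(ω·C) = 0 - j1.73e+05 Ω
Step 3 — Series combination: Z_total = R + C = 1880 - j1.73e+05 Ω = 1.73e+05∠-89.4° Ω.
Step 4 — Source phasor: V = 24∠60.0° V = 12 + j20.78 V.
Step 5 — Current: I = V / Z = -0.0001194 + j7.066e-05 A = 0.0001387∠149.4° A.
Step 6 — Complex power: S = V·I* = 3.618e-05 - j0.003329 VA.
Step 7 — Real power: P = Re(S) = 3.618e-05 W.
Step 8 — Reactive power: Q = Im(S) = -0.003329 VAR.
Step 9 — Apparent power: |S| = 0.003329 VA.
Step 10 — Power factor: PF = P/|S| = 0.01087 (leading).

(a) P = 3.618e-05 W  (b) Q = -0.003329 VAR  (c) S = 0.003329 VA  (d) PF = 0.01087 (leading)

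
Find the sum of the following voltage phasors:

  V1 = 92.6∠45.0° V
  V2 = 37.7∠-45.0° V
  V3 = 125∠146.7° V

Step 1 — Convert each phasor to rectangular form:
  V1 = 92.6·(cos(45.0°) + j·sin(45.0°)) = 65.48 + j65.48 V
  V2 = 37.7·(cos(-45.0°) + j·sin(-45.0°)) = 26.66 - j26.66 V
  V3 = 125·(cos(146.7°) + j·sin(146.7°)) = -104.5 + j68.63 V
Step 2 — Sum components: V_total = -12.34 + j107.4 V.
Step 3 — Convert to polar: |V_total| = 108.2 V, ∠V_total = 96.6°.

V_total = 108.2∠96.6° V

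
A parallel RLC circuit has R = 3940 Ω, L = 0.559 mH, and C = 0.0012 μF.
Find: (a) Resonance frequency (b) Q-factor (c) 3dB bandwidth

Step 1 — Resonance: ω₀ = 1/√(LC) = 1/√(0.000559·1.2e-09) = 1.221e+06 rad/s.
Step 2 — f₀ = ω₀/(2π) = 1.943e+05 Hz.
Step 3 — Parallel Q: Q = R/(ω₀L) = 3940/(1.221e+06·0.000559) = 5.773.
Step 4 — Bandwidth: Δω = ω₀/Q = 2.115e+05 rad/s; BW = Δω/(2π) = 3.366e+04 Hz.

(a) f₀ = 1.943e+05 Hz  (b) Q = 5.773  (c) BW = 3.366e+04 Hz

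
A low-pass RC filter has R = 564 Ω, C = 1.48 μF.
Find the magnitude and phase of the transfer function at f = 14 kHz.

Step 1 — Angular frequency: ω = 2π·1.4e+04 = 8.796e+04 rad/s.
Step 2 — Transfer function: H(jω) = 1/(1 + jωRC).
Step 3 — Denominator: 1 + jωRC = 1 + j·8.796e+04·564·1.48e-06 = 1 + j73.43.
Step 4 — H = 0.0001854 - j0.01362.
Step 5 — Magnitude: |H| = 0.01362 (-37.3 dB); phase: φ = -89.2°.

|H| = 0.01362 (-37.3 dB), φ = -89.2°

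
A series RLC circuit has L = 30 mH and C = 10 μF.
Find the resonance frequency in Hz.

Step 1 — Resonance condition Im(Z)=0 gives ω₀ = 1/√(LC).
Step 2 — ω₀ = 1/√(0.03·1e-05) = 1826 rad/s.
Step 3 — f₀ = ω₀/(2π) = 290.6 Hz.

f₀ = 290.6 Hz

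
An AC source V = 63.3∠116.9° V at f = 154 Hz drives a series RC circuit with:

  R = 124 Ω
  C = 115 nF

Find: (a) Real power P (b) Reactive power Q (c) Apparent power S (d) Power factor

Step 1 — Angular frequency: ω = 2π·f = 2π·154 = 967.6 rad/s.
Step 2 — Component impedances:
  R: Z = R = 124 Ω
  C: Z = 1/(jωC) = -j/(ω·C) = 0 - j8987 Ω
Step 3 — Series combination: Z_total = R + C = 124 - j8987 Ω = 8988∠-89.2° Ω.
Step 4 — Source phasor: V = 63.3∠116.9° V = -28.64 + j56.45 V.
Step 5 — Current: I = V / Z = -0.006324 - j0.0031 A = 0.007043∠-153.9° A.
Step 6 — Complex power: S = V·I* = 0.006151 - j0.4458 VA.
Step 7 — Real power: P = Re(S) = 0.006151 W.
Step 8 — Reactive power: Q = Im(S) = -0.4458 VAR.
Step 9 — Apparent power: |S| = 0.4458 VA.
Step 10 — Power factor: PF = P/|S| = 0.0138 (leading).

(a) P = 0.006151 W  (b) Q = -0.4458 VAR  (c) S = 0.4458 VA  (d) PF = 0.0138 (leading)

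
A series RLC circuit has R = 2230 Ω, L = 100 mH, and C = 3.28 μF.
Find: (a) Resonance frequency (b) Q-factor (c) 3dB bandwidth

Step 1 — Resonance: ω₀ = 1/√(LC) = 1/√(0.1·3.28e-06) = 1746 rad/s.
Step 2 — f₀ = ω₀/(2π) = 277.9 Hz.
Step 3 — Series Q: Q = ω₀L/R = 1746·0.1/2230 = 0.0783.
Step 4 — Bandwidth: Δω = ω₀/Q = 2.23e+04 rad/s; BW = Δω/(2π) = 3549 Hz.

(a) f₀ = 277.9 Hz  (b) Q = 0.0783  (c) BW = 3549 Hz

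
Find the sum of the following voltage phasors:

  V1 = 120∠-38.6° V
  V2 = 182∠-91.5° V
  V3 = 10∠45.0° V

Step 1 — Convert each phasor to rectangular form:
  V1 = 120·(cos(-38.6°) + j·sin(-38.6°)) = 93.78 - j74.87 V
  V2 = 182·(cos(-91.5°) + j·sin(-91.5°)) = -4.764 - j181.9 V
  V3 = 10·(cos(45.0°) + j·sin(45.0°)) = 7.071 + j7.071 V
Step 2 — Sum components: V_total = 96.09 - j249.7 V.
Step 3 — Convert to polar: |V_total| = 267.6 V, ∠V_total = -69.0°.

V_total = 267.6∠-69.0° V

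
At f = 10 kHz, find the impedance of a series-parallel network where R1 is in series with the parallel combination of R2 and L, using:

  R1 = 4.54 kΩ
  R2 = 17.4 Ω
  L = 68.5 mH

Step 1 — Angular frequency: ω = 2π·f = 2π·1e+04 = 6.283e+04 rad/s.
Step 2 — Component impedances:
  R1: Z = R = 4540 Ω
  R2: Z = R = 17.4 Ω
  L: Z = jωL = j·6.283e+04·0.0685 = 0 + j4304 Ω
Step 3 — Parallel branch: R2 || L = 1/(1/R2 + 1/L) = 17.4 + j0.07034 Ω.
Step 4 — Series with R1: Z_total = R1 + (R2 || L) = 4557 + j0.07034 Ω = 4557∠0.0° Ω.

Z = 4557 + j0.07034 Ω = 4557∠0.0° Ω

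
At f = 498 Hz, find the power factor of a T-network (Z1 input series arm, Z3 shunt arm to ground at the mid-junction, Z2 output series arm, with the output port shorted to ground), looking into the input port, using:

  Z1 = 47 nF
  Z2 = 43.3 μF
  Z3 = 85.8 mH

Step 1 — Angular frequency: ω = 2π·f = 2π·498 = 3129 rad/s.
Step 2 — Component impedances:
  Z1: Z = 1/(jωC) = -j/(ω·C) = 0 - j6800 Ω
  Z2: Z = 1/(jωC) = -j/(ω·C) = 0 - j7.381 Ω
  Z3: Z = jωL = j·3129·0.0858 = 0 + j268.5 Ω
Step 3 — With the output port shorted to ground, the output series arm Z2 runs from the junction to ground; the shunt arm Z3 also runs from the junction to ground. They appear in parallel: Z3 || Z2 = 0 - j7.589 Ω.
Step 4 — Series with input arm Z1: Z_in = Z1 + (Z3 || Z2) = 0 - j6807 Ω = 6807∠-90.0° Ω.
Step 5 — Power factor: PF = cos(φ) = Re(Z)/|Z| = 0/6807 = 0.
Step 6 — Type: Im(Z) = -6807 ⇒ leading (phase φ = -90.0°).

PF = 0 (leading, φ = -90.0°)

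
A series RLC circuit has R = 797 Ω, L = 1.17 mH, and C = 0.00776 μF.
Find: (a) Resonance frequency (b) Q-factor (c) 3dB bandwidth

Step 1 — Resonance: ω₀ = 1/√(LC) = 1/√(0.00117·7.76e-09) = 3.319e+05 rad/s.
Step 2 — f₀ = ω₀/(2π) = 5.282e+04 Hz.
Step 3 — Series Q: Q = ω₀L/R = 3.319e+05·0.00117/797 = 0.4872.
Step 4 — Bandwidth: Δω = ω₀/Q = 6.812e+05 rad/s; BW = Δω/(2π) = 1.084e+05 Hz.

(a) f₀ = 5.282e+04 Hz  (b) Q = 0.4872  (c) BW = 1.084e+05 Hz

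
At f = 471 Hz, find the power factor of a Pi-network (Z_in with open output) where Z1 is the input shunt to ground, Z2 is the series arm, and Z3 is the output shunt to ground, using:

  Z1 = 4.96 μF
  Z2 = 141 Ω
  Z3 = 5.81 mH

Step 1 — Angular frequency: ω = 2π·f = 2π·471 = 2959 rad/s.
Step 2 — Component impedances:
  Z1: Z = 1/(jωC) = -j/(ω·C) = 0 - j68.13 Ω
  Z2: Z = R = 141 Ω
  Z3: Z = jωL = j·2959·0.00581 = 0 + j17.19 Ω
Step 3 — With open output, the series arm Z2 and the output shunt Z3 appear in series to ground: Z2 + Z3 = 141 + j17.19 Ω.
Step 4 — Parallel with input shunt Z1: Z_in = Z1 || (Z2 + Z3) = 29.12 - j57.61 Ω = 64.55∠-63.2° Ω.
Step 5 — Power factor: PF = cos(φ) = Re(Z)/|Z| = 29.12/64.55 = 0.4511.
Step 6 — Type: Im(Z) = -57.61 ⇒ leading (phase φ = -63.2°).

PF = 0.4511 (leading, φ = -63.2°)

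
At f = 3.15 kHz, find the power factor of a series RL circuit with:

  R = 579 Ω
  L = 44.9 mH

Step 1 — Angular frequency: ω = 2π·f = 2π·3150 = 1.979e+04 rad/s.
Step 2 — Component impedances:
  R: Z = R = 579 Ω
  L: Z = jωL = j·1.979e+04·0.0449 = 0 + j888.7 Ω
Step 3 — Series combination: Z_total = R + L = 579 + j888.7 Ω = 1061∠56.9° Ω.
Step 4 — Power factor: PF = cos(φ) = Re(Z)/|Z| = 579/1060.6 = 0.5459.
Step 5 — Type: Im(Z) = 888.7 ⇒ lagging (phase φ = 56.9°).

PF = 0.5459 (lagging, φ = 56.9°)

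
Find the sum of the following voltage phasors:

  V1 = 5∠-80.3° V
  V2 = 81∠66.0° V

Step 1 — Convert each phasor to rectangular form:
  V1 = 5·(cos(-80.3°) + j·sin(-80.3°)) = 0.8424 - j4.929 V
  V2 = 81·(cos(66.0°) + j·sin(66.0°)) = 32.95 + j74 V
Step 2 — Sum components: V_total = 33.79 + j69.07 V.
Step 3 — Convert to polar: |V_total| = 76.89 V, ∠V_total = 63.9°.

V_total = 76.89∠63.9° V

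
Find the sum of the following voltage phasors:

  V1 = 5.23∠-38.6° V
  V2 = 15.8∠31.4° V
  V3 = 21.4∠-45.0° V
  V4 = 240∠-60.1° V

Step 1 — Convert each phasor to rectangular form:
  V1 = 5.23·(cos(-38.6°) + j·sin(-38.6°)) = 4.087 - j3.263 V
  V2 = 15.8·(cos(31.4°) + j·sin(31.4°)) = 13.49 + j8.232 V
  V3 = 21.4·(cos(-45.0°) + j·sin(-45.0°)) = 15.13 - j15.13 V
  V4 = 240·(cos(-60.1°) + j·sin(-60.1°)) = 119.6 - j208.1 V
Step 2 — Sum components: V_total = 152.3 - j218.2 V.
Step 3 — Convert to polar: |V_total| = 266.1 V, ∠V_total = -55.1°.

V_total = 266.1∠-55.1° V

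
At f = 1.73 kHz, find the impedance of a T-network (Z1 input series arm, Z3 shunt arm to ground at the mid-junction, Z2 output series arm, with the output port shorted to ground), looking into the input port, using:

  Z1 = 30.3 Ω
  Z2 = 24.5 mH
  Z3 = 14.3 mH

Step 1 — Angular frequency: ω = 2π·f = 2π·1730 = 1.087e+04 rad/s.
Step 2 — Component impedances:
  Z1: Z = R = 30.3 Ω
  Z2: Z = jωL = j·1.087e+04·0.0245 = 0 + j266.3 Ω
  Z3: Z = jωL = j·1.087e+04·0.0143 = 0 + j155.4 Ω
Step 3 — With the output port shorted to ground, the output series arm Z2 runs from the junction to ground; the shunt arm Z3 also runs from the junction to ground. They appear in parallel: Z3 || Z2 = 0 + j98.15 Ω.
Step 4 — Series with input arm Z1: Z_in = Z1 + (Z3 || Z2) = 30.3 + j98.15 Ω = 102.7∠72.8° Ω.

Z = 30.3 + j98.15 Ω = 102.7∠72.8° Ω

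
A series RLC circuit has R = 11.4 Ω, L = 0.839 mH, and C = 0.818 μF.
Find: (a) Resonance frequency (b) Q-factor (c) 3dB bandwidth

Step 1 — Resonance: ω₀ = 1/√(LC) = 1/√(0.000839·8.18e-07) = 3.817e+04 rad/s.
Step 2 — f₀ = ω₀/(2π) = 6075 Hz.
Step 3 — Series Q: Q = ω₀L/R = 3.817e+04·0.000839/11.4 = 2.809.
Step 4 — Bandwidth: Δω = ω₀/Q = 1.359e+04 rad/s; BW = Δω/(2π) = 2163 Hz.

(a) f₀ = 6075 Hz  (b) Q = 2.809  (c) BW = 2163 Hz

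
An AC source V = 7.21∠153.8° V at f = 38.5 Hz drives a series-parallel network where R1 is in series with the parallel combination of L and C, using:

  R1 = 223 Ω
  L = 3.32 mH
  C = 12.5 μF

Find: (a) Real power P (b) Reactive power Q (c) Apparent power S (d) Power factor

Step 1 — Angular frequency: ω = 2π·f = 2π·38.5 = 241.9 rad/s.
Step 2 — Component impedances:
  R1: Z = R = 223 Ω
  L: Z = jωL = j·241.9·0.00332 = 0 + j0.8031 Ω
  C: Z = 1/(jωC) = -j/(ω·C) = 0 - j330.7 Ω
Step 3 — Parallel branch: L || C = 1/(1/L + 1/C) = 0 + j0.8051 Ω.
Step 4 — Series with R1: Z_total = R1 + (L || C) = 223 + j0.8051 Ω = 223∠0.2° Ω.
Step 5 — Source phasor: V = 7.21∠153.8° V = -6.469 + j3.183 V.
Step 6 — Current: I = V / Z = -0.02896 + j0.01438 A = 0.03233∠153.6° A.
Step 7 — Complex power: S = V·I* = 0.2331 + j0.0008416 VA.
Step 8 — Real power: P = Re(S) = 0.2331 W.
Step 9 — Reactive power: Q = Im(S) = 0.0008416 VAR.
Step 10 — Apparent power: |S| = 0.2331 VA.
Step 11 — Power factor: PF = P/|S| = 1 (lagging).

(a) P = 0.2331 W  (b) Q = 0.0008416 VAR  (c) S = 0.2331 VA  (d) PF = 1 (lagging)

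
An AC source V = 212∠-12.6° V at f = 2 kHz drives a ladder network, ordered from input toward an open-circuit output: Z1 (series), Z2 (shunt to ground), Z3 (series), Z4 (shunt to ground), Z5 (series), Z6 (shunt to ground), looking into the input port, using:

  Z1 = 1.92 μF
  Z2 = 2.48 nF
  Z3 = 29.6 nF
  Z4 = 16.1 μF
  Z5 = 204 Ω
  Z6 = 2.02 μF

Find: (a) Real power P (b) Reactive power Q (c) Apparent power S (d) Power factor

Step 1 — Angular frequency: ω = 2π·f = 2π·2000 = 1.257e+04 rad/s.
Step 2 — Component impedances:
  Z1: Z = 1/(jωC) = -j/(ω·C) = 0 - j41.45 Ω
  Z2: Z = 1/(jωC) = -j/(ω·C) = 0 - j3.209e+04 Ω
  Z3: Z = 1/(jωC) = -j/(ω·C) = 0 - j2688 Ω
  Z4: Z = 1/(jωC) = -j/(ω·C) = 0 - j4.943 Ω
  Z5: Z = R = 204 Ω
  Z6: Z = 1/(jωC) = -j/(ω·C) = 0 - j39.39 Ω
Step 3 — Ladder network (open output): work backward from the far end, alternating series and parallel combinations. Z_in = 0.09733 - j2526 Ω = 2526∠-90.0° Ω.
Step 4 — Source phasor: V = 212∠-12.6° V = 206.9 - j46.25 V.
Step 5 — Current: I = V / Z = 0.01831 + j0.0819 A = 0.08392∠77.4° A.
Step 6 — Complex power: S = V·I* = 0.0006854 - j17.79 VA.
Step 7 — Real power: P = Re(S) = 0.0006854 W.
Step 8 — Reactive power: Q = Im(S) = -17.79 VAR.
Step 9 — Apparent power: |S| = 17.79 VA.
Step 10 — Power factor: PF = P/|S| = 3.853e-05 (leading).

(a) P = 0.0006854 W  (b) Q = -17.79 VAR  (c) S = 17.79 VA  (d) PF = 3.853e-05 (leading)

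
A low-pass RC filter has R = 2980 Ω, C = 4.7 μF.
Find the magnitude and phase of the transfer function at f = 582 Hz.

Step 1 — Angular frequency: ω = 2π·582 = 3657 rad/s.
Step 2 — Transfer function: H(jω) = 1/(1 + jωRC).
Step 3 — Denominator: 1 + jωRC = 1 + j·3657·2980·4.7e-06 = 1 + j51.22.
Step 4 — H = 0.0003811 - j0.01952.
Step 5 — Magnitude: |H| = 0.01952 (-34.2 dB); phase: φ = -88.9°.

|H| = 0.01952 (-34.2 dB), φ = -88.9°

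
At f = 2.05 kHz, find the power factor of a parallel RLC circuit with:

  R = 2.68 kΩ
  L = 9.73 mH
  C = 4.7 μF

Step 1 — Angular frequency: ω = 2π·f = 2π·2050 = 1.288e+04 rad/s.
Step 2 — Component impedances:
  R: Z = R = 2680 Ω
  L: Z = jωL = j·1.288e+04·0.00973 = 0 + j125.3 Ω
  C: Z = 1/(jωC) = -j/(ω·C) = 0 - j16.52 Ω
Step 3 — Parallel combination: 1/Z_total = 1/R + 1/L + 1/C; Z_total = 0.1351 - j19.03 Ω = 19.03∠-89.6° Ω.
Step 4 — Power factor: PF = cos(φ) = Re(Z)/|Z| = 0.1351/19.03 = 0.007099.
Step 5 — Type: Im(Z) = -19.03 ⇒ leading (phase φ = -89.6°).

PF = 0.007099 (leading, φ = -89.6°)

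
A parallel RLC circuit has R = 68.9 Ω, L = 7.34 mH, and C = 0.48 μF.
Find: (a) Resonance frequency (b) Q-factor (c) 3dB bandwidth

Step 1 — Resonance: ω₀ = 1/√(LC) = 1/√(0.00734·4.8e-07) = 1.685e+04 rad/s.
Step 2 — f₀ = ω₀/(2π) = 2681 Hz.
Step 3 — Parallel Q: Q = R/(ω₀L) = 68.9/(1.685e+04·0.00734) = 0.5572.
Step 4 — Bandwidth: Δω = ω₀/Q = 3.024e+04 rad/s; BW = Δω/(2π) = 4812 Hz.

(a) f₀ = 2681 Hz  (b) Q = 0.5572  (c) BW = 4812 Hz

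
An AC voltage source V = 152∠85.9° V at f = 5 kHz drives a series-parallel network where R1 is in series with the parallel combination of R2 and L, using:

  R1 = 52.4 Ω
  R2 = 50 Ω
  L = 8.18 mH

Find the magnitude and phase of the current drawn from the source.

Step 1 — Angular frequency: ω = 2π·f = 2π·5000 = 3.142e+04 rad/s.
Step 2 — Component impedances:
  R1: Z = R = 52.4 Ω
  R2: Z = R = 50 Ω
  L: Z = jωL = j·3.142e+04·0.00818 = 0 + j257 Ω
Step 3 — Parallel branch: R2 || L = 1/(1/R2 + 1/L) = 48.18 + j9.373 Ω.
Step 4 — Series with R1: Z_total = R1 + (R2 || L) = 100.6 + j9.373 Ω = 101∠5.3° Ω.
Step 5 — Source phasor: V = 152∠85.9° V = 10.87 + j151.6 V.
Step 6 — Ohm's law: I = V / Z_total = (10.87 + j151.6) / (100.6 + j9.373) = 0.2464 + j1.484 A.
Step 7 — Convert to polar: |I| = 1.505 A, ∠I = 80.6°.

I = 1.505∠80.6° A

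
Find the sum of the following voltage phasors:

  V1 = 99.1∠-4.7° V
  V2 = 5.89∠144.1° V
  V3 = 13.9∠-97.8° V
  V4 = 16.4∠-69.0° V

Step 1 — Convert each phasor to rectangular form:
  V1 = 99.1·(cos(-4.7°) + j·sin(-4.7°)) = 98.77 - j8.12 V
  V2 = 5.89·(cos(144.1°) + j·sin(144.1°)) = -4.771 + j3.454 V
  V3 = 13.9·(cos(-97.8°) + j·sin(-97.8°)) = -1.886 - j13.77 V
  V4 = 16.4·(cos(-69.0°) + j·sin(-69.0°)) = 5.877 - j15.31 V
Step 2 — Sum components: V_total = 97.99 - j33.75 V.
Step 3 — Convert to polar: |V_total| = 103.6 V, ∠V_total = -19.0°.

V_total = 103.6∠-19.0° V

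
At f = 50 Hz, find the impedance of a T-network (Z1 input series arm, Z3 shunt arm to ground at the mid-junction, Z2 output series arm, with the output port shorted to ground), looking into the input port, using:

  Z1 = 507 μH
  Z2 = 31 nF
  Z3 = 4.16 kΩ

Step 1 — Angular frequency: ω = 2π·f = 2π·50 = 314.2 rad/s.
Step 2 — Component impedances:
  Z1: Z = jωL = j·314.2·0.000507 = 0 + j0.1593 Ω
  Z2: Z = 1/(jωC) = -j/(ω·C) = 0 - j1.027e+05 Ω
  Z3: Z = R = 4160 Ω
Step 3 — With the output port shorted to ground, the output series arm Z2 runs from the junction to ground; the shunt arm Z3 also runs from the junction to ground. They appear in parallel: Z3 || Z2 = 4153 - j168.3 Ω.
Step 4 — Series with input arm Z1: Z_in = Z1 + (Z3 || Z2) = 4153 - j168.1 Ω = 4157∠-2.3° Ω.

Z = 4153 - j168.1 Ω = 4157∠-2.3° Ω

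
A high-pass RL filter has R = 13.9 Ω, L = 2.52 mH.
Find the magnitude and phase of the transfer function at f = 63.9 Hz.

Step 1 — Angular frequency: ω = 2π·63.9 = 401.5 rad/s.
Step 2 — Transfer function: H(jω) = jωL/(R + jωL).
Step 3 — Numerator jωL = j·1.012; denominator R + jωL = 13.9 + j1.012.
Step 4 — H = 0.00527 + j0.07241.
Step 5 — Magnitude: |H| = 0.0726 (-22.8 dB); phase: φ = 85.8°.

|H| = 0.0726 (-22.8 dB), φ = 85.8°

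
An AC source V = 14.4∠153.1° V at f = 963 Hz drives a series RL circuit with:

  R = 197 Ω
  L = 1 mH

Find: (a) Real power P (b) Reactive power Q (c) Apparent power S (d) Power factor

Step 1 — Angular frequency: ω = 2π·f = 2π·963 = 6051 rad/s.
Step 2 — Component impedances:
  R: Z = R = 197 Ω
  L: Z = jωL = j·6051·0.001 = 0 + j6.051 Ω
Step 3 — Series combination: Z_total = R + L = 197 + j6.051 Ω = 197.1∠1.8° Ω.
Step 4 — Source phasor: V = 14.4∠153.1° V = -12.84 + j6.515 V.
Step 5 — Current: I = V / Z = -0.06411 + j0.03504 A = 0.07306∠151.3° A.
Step 6 — Complex power: S = V·I* = 1.052 + j0.0323 VA.
Step 7 — Real power: P = Re(S) = 1.052 W.
Step 8 — Reactive power: Q = Im(S) = 0.0323 VAR.
Step 9 — Apparent power: |S| = 1.052 VA.
Step 10 — Power factor: PF = P/|S| = 0.9995 (lagging).

(a) P = 1.052 W  (b) Q = 0.0323 VAR  (c) S = 1.052 VA  (d) PF = 0.9995 (lagging)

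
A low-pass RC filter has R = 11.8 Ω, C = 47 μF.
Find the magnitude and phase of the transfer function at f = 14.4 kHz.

Step 1 — Angular frequency: ω = 2π·1.44e+04 = 9.048e+04 rad/s.
Step 2 — Transfer function: H(jω) = 1/(1 + jωRC).
Step 3 — Denominator: 1 + jωRC = 1 + j·9.048e+04·11.8·4.7e-05 = 1 + j50.18.
Step 4 — H = 0.000397 - j0.01992.
Step 5 — Magnitude: |H| = 0.01992 (-34.0 dB); phase: φ = -88.9°.

|H| = 0.01992 (-34.0 dB), φ = -88.9°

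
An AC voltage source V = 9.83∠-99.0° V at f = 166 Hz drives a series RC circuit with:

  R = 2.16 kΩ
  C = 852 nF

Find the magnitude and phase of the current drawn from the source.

Step 1 — Angular frequency: ω = 2π·f = 2π·166 = 1043 rad/s.
Step 2 — Component impedances:
  R: Z = R = 2160 Ω
  C: Z = 1/(jωC) = -j/(ω·C) = 0 - j1125 Ω
Step 3 — Series combination: Z_total = R + C = 2160 - j1125 Ω = 2436∠-27.5° Ω.
Step 4 — Source phasor: V = 9.83∠-99.0° V = -1.538 - j9.709 V.
Step 5 — Ohm's law: I = V / Z_total = (-1.538 - j9.709) / (2160 - j1125) = 0.001282 - j0.003827 A.
Step 6 — Convert to polar: |I| = 0.004036 A, ∠I = -71.5°.

I = 0.004036∠-71.5° A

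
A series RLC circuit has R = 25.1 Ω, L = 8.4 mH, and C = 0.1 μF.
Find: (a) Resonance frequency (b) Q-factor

Step 1 — Resonance condition Im(Z)=0 gives ω₀ = 1/√(LC).
Step 2 — ω₀ = 1/√(0.0084·1e-07) = 3.45e+04 rad/s.
Step 3 — f₀ = ω₀/(2π) = 5491 Hz.
Step 4 — Series Q: Q = ω₀L/R = 3.45e+04·0.0084/25.1 = 11.55.

(a) f₀ = 5491 Hz  (b) Q = 11.55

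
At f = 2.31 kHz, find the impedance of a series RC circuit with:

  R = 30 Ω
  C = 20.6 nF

Step 1 — Angular frequency: ω = 2π·f = 2π·2310 = 1.451e+04 rad/s.
Step 2 — Component impedances:
  R: Z = R = 30 Ω
  C: Z = 1/(jωC) = -j/(ω·C) = 0 - j3345 Ω
Step 3 — Series combination: Z_total = R + C = 30 - j3345 Ω = 3345∠-89.5° Ω.

Z = 30 - j3345 Ω = 3345∠-89.5° Ω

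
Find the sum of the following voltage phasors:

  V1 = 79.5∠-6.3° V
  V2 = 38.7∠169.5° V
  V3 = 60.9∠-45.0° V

Step 1 — Convert each phasor to rectangular form:
  V1 = 79.5·(cos(-6.3°) + j·sin(-6.3°)) = 79.02 - j8.724 V
  V2 = 38.7·(cos(169.5°) + j·sin(169.5°)) = -38.05 + j7.053 V
  V3 = 60.9·(cos(-45.0°) + j·sin(-45.0°)) = 43.06 - j43.06 V
Step 2 — Sum components: V_total = 84.03 - j44.73 V.
Step 3 — Convert to polar: |V_total| = 95.2 V, ∠V_total = -28.0°.

V_total = 95.2∠-28.0° V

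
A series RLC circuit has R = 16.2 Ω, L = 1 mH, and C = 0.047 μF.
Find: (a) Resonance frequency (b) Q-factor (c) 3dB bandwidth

Step 1 — Resonance condition Im(Z)=0 gives ω₀ = 1/√(LC).
Step 2 — ω₀ = 1/√(0.001·4.7e-08) = 1.459e+05 rad/s.
Step 3 — f₀ = ω₀/(2π) = 2.322e+04 Hz.
Step 4 — Series Q: Q = ω₀L/R = 1.459e+05·0.001/16.2 = 9.004.
Step 5 — 3dB bandwidth: Δω = ω₀/Q = 1.62e+04 rad/s; BW = Δω/(2π) = 2578 Hz.

(a) f₀ = 2.322e+04 Hz  (b) Q = 9.004  (c) BW = 2578 Hz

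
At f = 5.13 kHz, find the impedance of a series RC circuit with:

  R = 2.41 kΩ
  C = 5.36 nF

Step 1 — Angular frequency: ω = 2π·f = 2π·5130 = 3.223e+04 rad/s.
Step 2 — Component impedances:
  R: Z = R = 2410 Ω
  C: Z = 1/(jωC) = -j/(ω·C) = 0 - j5788 Ω
Step 3 — Series combination: Z_total = R + C = 2410 - j5788 Ω = 6270∠-67.4° Ω.

Z = 2410 - j5788 Ω = 6270∠-67.4° Ω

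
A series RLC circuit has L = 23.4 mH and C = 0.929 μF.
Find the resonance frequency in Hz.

Step 1 — Resonance condition Im(Z)=0 gives ω₀ = 1/√(LC).
Step 2 — ω₀ = 1/√(0.0234·9.29e-07) = 6782 rad/s.
Step 3 — f₀ = ω₀/(2π) = 1079 Hz.

f₀ = 1079 Hz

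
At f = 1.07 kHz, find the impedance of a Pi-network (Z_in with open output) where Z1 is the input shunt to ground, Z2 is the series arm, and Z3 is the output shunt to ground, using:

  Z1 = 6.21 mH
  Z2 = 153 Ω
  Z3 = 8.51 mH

Step 1 — Angular frequency: ω = 2π·f = 2π·1070 = 6723 rad/s.
Step 2 — Component impedances:
  Z1: Z = jωL = j·6723·0.00621 = 0 + j41.75 Ω
  Z2: Z = R = 153 Ω
  Z3: Z = jωL = j·6723·0.00851 = 0 + j57.21 Ω
Step 3 — With open output, the series arm Z2 and the output shunt Z3 appear in series to ground: Z2 + Z3 = 153 + j57.21 Ω.
Step 4 — Parallel with input shunt Z1: Z_in = Z1 || (Z2 + Z3) = 8.032 + j36.55 Ω = 37.43∠77.6° Ω.

Z = 8.032 + j36.55 Ω = 37.43∠77.6° Ω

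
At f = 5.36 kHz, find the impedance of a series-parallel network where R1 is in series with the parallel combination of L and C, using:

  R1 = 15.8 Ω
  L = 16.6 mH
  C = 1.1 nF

Step 1 — Angular frequency: ω = 2π·f = 2π·5360 = 3.368e+04 rad/s.
Step 2 — Component impedances:
  R1: Z = R = 15.8 Ω
  L: Z = jωL = j·3.368e+04·0.0166 = 0 + j559.1 Ω
  C: Z = 1/(jωC) = -j/(ω·C) = 0 - j2.699e+04 Ω
Step 3 — Parallel branch: L || C = 1/(1/L + 1/C) = 0 + j570.9 Ω.
Step 4 — Series with R1: Z_total = R1 + (L || C) = 15.8 + j570.9 Ω = 571.1∠88.4° Ω.

Z = 15.8 + j570.9 Ω = 571.1∠88.4° Ω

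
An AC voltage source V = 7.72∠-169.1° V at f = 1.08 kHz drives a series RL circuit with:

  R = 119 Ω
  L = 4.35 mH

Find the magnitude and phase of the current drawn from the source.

Step 1 — Angular frequency: ω = 2π·f = 2π·1080 = 6786 rad/s.
Step 2 — Component impedances:
  R: Z = R = 119 Ω
  L: Z = jωL = j·6786·0.00435 = 0 + j29.52 Ω
Step 3 — Series combination: Z_total = R + L = 119 + j29.52 Ω = 122.6∠13.9° Ω.
Step 4 — Source phasor: V = 7.72∠-169.1° V = -7.581 - j1.46 V.
Step 5 — Ohm's law: I = V / Z_total = (-7.581 - j1.46) / (119 + j29.52) = -0.06288 + j0.00333 A.
Step 6 — Convert to polar: |I| = 0.06297 A, ∠I = 177.0°.

I = 0.06297∠177.0° A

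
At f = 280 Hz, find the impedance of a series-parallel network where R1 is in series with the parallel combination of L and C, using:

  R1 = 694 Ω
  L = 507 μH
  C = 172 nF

Step 1 — Angular frequency: ω = 2π·f = 2π·280 = 1759 rad/s.
Step 2 — Component impedances:
  R1: Z = R = 694 Ω
  L: Z = jωL = j·1759·0.000507 = 0 + j0.892 Ω
  C: Z = 1/(jωC) = -j/(ω·C) = 0 - j3305 Ω
Step 3 — Parallel branch: L || C = 1/(1/L + 1/C) = 0 + j0.8922 Ω.
Step 4 — Series with R1: Z_total = R1 + (L || C) = 694 + j0.8922 Ω = 694∠0.1° Ω.

Z = 694 + j0.8922 Ω = 694∠0.1° Ω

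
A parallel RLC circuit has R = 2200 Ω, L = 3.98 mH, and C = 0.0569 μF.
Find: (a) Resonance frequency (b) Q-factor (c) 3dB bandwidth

Step 1 — Resonance: ω₀ = 1/√(LC) = 1/√(0.00398·5.69e-08) = 6.645e+04 rad/s.
Step 2 — f₀ = ω₀/(2π) = 1.058e+04 Hz.
Step 3 — Parallel Q: Q = R/(ω₀L) = 2200/(6.645e+04·0.00398) = 8.318.
Step 4 — Bandwidth: Δω = ω₀/Q = 7988 rad/s; BW = Δω/(2π) = 1271 Hz.

(a) f₀ = 1.058e+04 Hz  (b) Q = 8.318  (c) BW = 1271 Hz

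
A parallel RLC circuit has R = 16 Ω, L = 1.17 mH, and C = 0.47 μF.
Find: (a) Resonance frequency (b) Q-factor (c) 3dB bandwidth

Step 1 — Resonance: ω₀ = 1/√(LC) = 1/√(0.00117·4.7e-07) = 4.264e+04 rad/s.
Step 2 — f₀ = ω₀/(2π) = 6787 Hz.
Step 3 — Parallel Q: Q = R/(ω₀L) = 16/(4.264e+04·0.00117) = 0.3207.
Step 4 — Bandwidth: Δω = ω₀/Q = 1.33e+05 rad/s; BW = Δω/(2π) = 2.116e+04 Hz.

(a) f₀ = 6787 Hz  (b) Q = 0.3207  (c) BW = 2.116e+04 Hz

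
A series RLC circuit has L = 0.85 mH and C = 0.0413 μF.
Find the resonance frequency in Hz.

Step 1 — Resonance condition Im(Z)=0 gives ω₀ = 1/√(LC).
Step 2 — ω₀ = 1/√(0.00085·4.13e-08) = 1.688e+05 rad/s.
Step 3 — f₀ = ω₀/(2π) = 2.686e+04 Hz.

f₀ = 2.686e+04 Hz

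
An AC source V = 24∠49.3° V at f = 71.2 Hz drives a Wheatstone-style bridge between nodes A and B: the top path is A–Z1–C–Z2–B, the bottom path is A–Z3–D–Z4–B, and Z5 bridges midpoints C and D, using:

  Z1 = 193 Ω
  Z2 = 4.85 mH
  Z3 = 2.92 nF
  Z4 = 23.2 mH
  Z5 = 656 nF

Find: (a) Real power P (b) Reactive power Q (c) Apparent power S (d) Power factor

Step 1 — Angular frequency: ω = 2π·f = 2π·71.2 = 447.4 rad/s.
Step 2 — Component impedances:
  Z1: Z = R = 193 Ω
  Z2: Z = jωL = j·447.4·0.00485 = 0 + j2.17 Ω
  Z3: Z = 1/(jωC) = -j/(ω·C) = 0 - j7.655e+05 Ω
  Z4: Z = jωL = j·447.4·0.0232 = 0 + j10.38 Ω
  Z5: Z = 1/(jωC) = -j/(ω·C) = 0 - j3408 Ω
Step 3 — Bridge requires nodal analysis (the Z5 bridge couples midpoints C and D, so the two paths cannot be reduced to a simple series/parallel combination). Setting node B to ground and injecting 1 A at node A, the 3-node admittance system at A, C, D solves to V_A = Z_AB = 193 + j2.122 Ω = 193∠0.6° Ω.
Step 4 — Source phasor: V = 24∠49.3° V = 15.65 + j18.2 V.
Step 5 — Current: I = V / Z = 0.08212 + j0.09337 A = 0.1243∠48.7° A.
Step 6 — Complex power: S = V·I* = 2.984 + j0.03282 VA.
Step 7 — Real power: P = Re(S) = 2.984 W.
Step 8 — Reactive power: Q = Im(S) = 0.03282 VAR.
Step 9 — Apparent power: |S| = 2.984 VA.
Step 10 — Power factor: PF = P/|S| = 0.9999 (lagging).

(a) P = 2.984 W  (b) Q = 0.03282 VAR  (c) S = 2.984 VA  (d) PF = 0.9999 (lagging)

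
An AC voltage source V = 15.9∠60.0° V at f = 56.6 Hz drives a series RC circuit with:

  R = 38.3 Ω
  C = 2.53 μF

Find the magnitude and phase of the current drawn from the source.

Step 1 — Angular frequency: ω = 2π·f = 2π·56.6 = 355.6 rad/s.
Step 2 — Component impedances:
  R: Z = R = 38.3 Ω
  C: Z = 1/(jωC) = -j/(ω·C) = 0 - j1111 Ω
Step 3 — Series combination: Z_total = R + C = 38.3 - j1111 Ω = 1112∠-88.0° Ω.
Step 4 — Source phasor: V = 15.9∠60.0° V = 7.95 + j13.77 V.
Step 5 — Ohm's law: I = V / Z_total = (7.95 + j13.77) / (38.3 - j1111) = -0.01213 + j0.007571 A.
Step 6 — Convert to polar: |I| = 0.0143 A, ∠I = 148.0°.

I = 0.0143∠148.0° A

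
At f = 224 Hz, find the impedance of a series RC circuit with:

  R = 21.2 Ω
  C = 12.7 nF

Step 1 — Angular frequency: ω = 2π·f = 2π·224 = 1407 rad/s.
Step 2 — Component impedances:
  R: Z = R = 21.2 Ω
  C: Z = 1/(jωC) = -j/(ω·C) = 0 - j5.595e+04 Ω
Step 3 — Series combination: Z_total = R + C = 21.2 - j5.595e+04 Ω = 5.595e+04∠-90.0° Ω.

Z = 21.2 - j5.595e+04 Ω = 5.595e+04∠-90.0° Ω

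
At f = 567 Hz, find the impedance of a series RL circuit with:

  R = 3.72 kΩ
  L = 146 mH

Step 1 — Angular frequency: ω = 2π·f = 2π·567 = 3563 rad/s.
Step 2 — Component impedances:
  R: Z = R = 3720 Ω
  L: Z = jωL = j·3563·0.146 = 0 + j520.1 Ω
Step 3 — Series combination: Z_total = R + L = 3720 + j520.1 Ω = 3756∠8.0° Ω.

Z = 3720 + j520.1 Ω = 3756∠8.0° Ω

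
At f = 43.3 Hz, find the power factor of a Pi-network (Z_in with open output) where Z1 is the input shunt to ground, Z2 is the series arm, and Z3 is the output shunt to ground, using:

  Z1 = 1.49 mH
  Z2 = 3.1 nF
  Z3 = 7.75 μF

Step 1 — Angular frequency: ω = 2π·f = 2π·43.3 = 272.1 rad/s.
Step 2 — Component impedances:
  Z1: Z = jωL = j·272.1·0.00149 = 0 + j0.4054 Ω
  Z2: Z = 1/(jωC) = -j/(ω·C) = 0 - j1.186e+06 Ω
  Z3: Z = 1/(jωC) = -j/(ω·C) = 0 - j474.3 Ω
Step 3 — With open output, the series arm Z2 and the output shunt Z3 appear in series to ground: Z2 + Z3 = 0 - j1.186e+06 Ω.
Step 4 — Parallel with input shunt Z1: Z_in = Z1 || (Z2 + Z3) = 0 + j0.4054 Ω = 0.4054∠90.0° Ω.
Step 5 — Power factor: PF = cos(φ) = Re(Z)/|Z| = -0/0.4054 = -0.
Step 6 — Type: Im(Z) = 0.4054 ⇒ lagging (phase φ = 90.0°).

PF = -0 (lagging, φ = 90.0°)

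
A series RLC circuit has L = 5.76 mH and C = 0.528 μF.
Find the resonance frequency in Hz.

Step 1 — Resonance condition Im(Z)=0 gives ω₀ = 1/√(LC).
Step 2 — ω₀ = 1/√(0.00576·5.28e-07) = 1.813e+04 rad/s.
Step 3 — f₀ = ω₀/(2π) = 2886 Hz.

f₀ = 2886 Hz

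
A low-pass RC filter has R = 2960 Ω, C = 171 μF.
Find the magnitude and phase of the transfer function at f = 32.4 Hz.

Step 1 — Angular frequency: ω = 2π·32.4 = 203.6 rad/s.
Step 2 — Transfer function: H(jω) = 1/(1 + jωRC).
Step 3 — Denominator: 1 + jωRC = 1 + j·203.6·2960·0.000171 = 1 + j103.
Step 4 — H = 9.417e-05 - j0.009704.
Step 5 — Magnitude: |H| = 0.009704 (-40.3 dB); phase: φ = -89.4°.

|H| = 0.009704 (-40.3 dB), φ = -89.4°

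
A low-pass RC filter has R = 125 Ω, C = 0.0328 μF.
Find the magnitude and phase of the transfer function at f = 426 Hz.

Step 1 — Angular frequency: ω = 2π·426 = 2677 rad/s.
Step 2 — Transfer function: H(jω) = 1/(1 + jωRC).
Step 3 — Denominator: 1 + jωRC = 1 + j·2677·125·3.28e-08 = 1 + j0.01097.
Step 4 — H = 0.9999 - j0.01097.
Step 5 — Magnitude: |H| = 0.9999 (-0.0 dB); phase: φ = -0.6°.

|H| = 0.9999 (-0.0 dB), φ = -0.6°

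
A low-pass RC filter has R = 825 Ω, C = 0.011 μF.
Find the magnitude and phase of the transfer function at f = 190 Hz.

Step 1 — Angular frequency: ω = 2π·190 = 1194 rad/s.
Step 2 — Transfer function: H(jω) = 1/(1 + jωRC).
Step 3 — Denominator: 1 + jωRC = 1 + j·1194·825·1.1e-08 = 1 + j0.01083.
Step 4 — H = 0.9999 - j0.01083.
Step 5 — Magnitude: |H| = 0.9999 (-0.0 dB); phase: φ = -0.6°.

|H| = 0.9999 (-0.0 dB), φ = -0.6°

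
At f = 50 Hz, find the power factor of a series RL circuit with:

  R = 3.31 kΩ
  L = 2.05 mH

Step 1 — Angular frequency: ω = 2π·f = 2π·50 = 314.2 rad/s.
Step 2 — Component impedances:
  R: Z = R = 3310 Ω
  L: Z = jωL = j·314.2·0.00205 = 0 + j0.644 Ω
Step 3 — Series combination: Z_total = R + L = 3310 + j0.644 Ω = 3310∠0.0° Ω.
Step 4 — Power factor: PF = cos(φ) = Re(Z)/|Z| = 3310/3310 = 1.
Step 5 — Type: Im(Z) = 0.644 ⇒ lagging (phase φ = 0.0°).

PF = 1 (lagging, φ = 0.0°)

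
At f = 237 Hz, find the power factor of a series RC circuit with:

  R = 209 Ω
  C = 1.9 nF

Step 1 — Angular frequency: ω = 2π·f = 2π·237 = 1489 rad/s.
Step 2 — Component impedances:
  R: Z = R = 209 Ω
  C: Z = 1/(jωC) = -j/(ω·C) = 0 - j3.534e+05 Ω
Step 3 — Series combination: Z_total = R + C = 209 - j3.534e+05 Ω = 3.534e+05∠-90.0° Ω.
Step 4 — Power factor: PF = cos(φ) = Re(Z)/|Z| = 209/3.5344e+05 = 0.0005913.
Step 5 — Type: Im(Z) = -3.534e+05 ⇒ leading (phase φ = -90.0°).

PF = 0.0005913 (leading, φ = -90.0°)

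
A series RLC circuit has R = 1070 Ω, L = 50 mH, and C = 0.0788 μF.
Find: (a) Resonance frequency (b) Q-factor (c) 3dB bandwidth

Step 1 — Resonance: ω₀ = 1/√(LC) = 1/√(0.05·7.88e-08) = 1.593e+04 rad/s.
Step 2 — f₀ = ω₀/(2π) = 2536 Hz.
Step 3 — Series Q: Q = ω₀L/R = 1.593e+04·0.05/1070 = 0.7445.
Step 4 — Bandwidth: Δω = ω₀/Q = 2.14e+04 rad/s; BW = Δω/(2π) = 3406 Hz.

(a) f₀ = 2536 Hz  (b) Q = 0.7445  (c) BW = 3406 Hz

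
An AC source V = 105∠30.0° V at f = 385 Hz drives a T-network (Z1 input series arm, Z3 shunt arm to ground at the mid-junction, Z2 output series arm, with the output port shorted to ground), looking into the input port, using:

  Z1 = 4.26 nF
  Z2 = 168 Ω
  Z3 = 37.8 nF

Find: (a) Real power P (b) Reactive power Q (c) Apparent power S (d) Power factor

Step 1 — Angular frequency: ω = 2π·f = 2π·385 = 2419 rad/s.
Step 2 — Component impedances:
  Z1: Z = 1/(jωC) = -j/(ω·C) = 0 - j9.704e+04 Ω
  Z2: Z = R = 168 Ω
  Z3: Z = 1/(jωC) = -j/(ω·C) = 0 - j1.094e+04 Ω
Step 3 — With the output port shorted to ground, the output series arm Z2 runs from the junction to ground; the shunt arm Z3 also runs from the junction to ground. They appear in parallel: Z3 || Z2 = 168 - j2.58 Ω.
Step 4 — Series with input arm Z1: Z_in = Z1 + (Z3 || Z2) = 168 - j9.704e+04 Ω = 9.704e+04∠-89.9° Ω.
Step 5 — Source phasor: V = 105∠30.0° V = 90.93 + j52.5 V.
Step 6 — Current: I = V / Z = -0.0005394 + j0.000938 A = 0.001082∠119.9° A.
Step 7 — Complex power: S = V·I* = 0.0001966 - j0.1136 VA.
Step 8 — Real power: P = Re(S) = 0.0001966 W.
Step 9 — Reactive power: Q = Im(S) = -0.1136 VAR.
Step 10 — Apparent power: |S| = 0.1136 VA.
Step 11 — Power factor: PF = P/|S| = 0.001731 (leading).

(a) P = 0.0001966 W  (b) Q = -0.1136 VAR  (c) S = 0.1136 VA  (d) PF = 0.001731 (leading)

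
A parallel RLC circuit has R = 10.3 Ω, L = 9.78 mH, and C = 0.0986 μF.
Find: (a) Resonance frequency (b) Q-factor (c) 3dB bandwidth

Step 1 — Resonance: ω₀ = 1/√(LC) = 1/√(0.00978·9.86e-08) = 3.22e+04 rad/s.
Step 2 — f₀ = ω₀/(2π) = 5125 Hz.
Step 3 — Parallel Q: Q = R/(ω₀L) = 10.3/(3.22e+04·0.00978) = 0.0327.
Step 4 — Bandwidth: Δω = ω₀/Q = 9.847e+05 rad/s; BW = Δω/(2π) = 1.567e+05 Hz.

(a) f₀ = 5125 Hz  (b) Q = 0.0327  (c) BW = 1.567e+05 Hz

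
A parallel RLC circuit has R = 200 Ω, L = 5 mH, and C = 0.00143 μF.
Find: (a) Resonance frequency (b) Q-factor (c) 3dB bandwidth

Step 1 — Resonance: ω₀ = 1/√(LC) = 1/√(0.005·1.43e-09) = 3.74e+05 rad/s.
Step 2 — f₀ = ω₀/(2π) = 5.952e+04 Hz.
Step 3 — Parallel Q: Q = R/(ω₀L) = 200/(3.74e+05·0.005) = 0.107.
Step 4 — Bandwidth: Δω = ω₀/Q = 3.497e+06 rad/s; BW = Δω/(2π) = 5.565e+05 Hz.

(a) f₀ = 5.952e+04 Hz  (b) Q = 0.107  (c) BW = 5.565e+05 Hz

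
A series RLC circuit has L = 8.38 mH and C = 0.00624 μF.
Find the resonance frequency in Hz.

Step 1 — Resonance condition Im(Z)=0 gives ω₀ = 1/√(LC).
Step 2 — ω₀ = 1/√(0.00838·6.24e-09) = 1.383e+05 rad/s.
Step 3 — f₀ = ω₀/(2π) = 2.201e+04 Hz.

f₀ = 2.201e+04 Hz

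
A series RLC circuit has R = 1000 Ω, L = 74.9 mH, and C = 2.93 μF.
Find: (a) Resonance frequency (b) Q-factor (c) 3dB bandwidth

Step 1 — Resonance: ω₀ = 1/√(LC) = 1/√(0.0749·2.93e-06) = 2135 rad/s.
Step 2 — f₀ = ω₀/(2π) = 339.7 Hz.
Step 3 — Series Q: Q = ω₀L/R = 2135·0.0749/1000 = 0.1599.
Step 4 — Bandwidth: Δω = ω₀/Q = 1.335e+04 rad/s; BW = Δω/(2π) = 2125 Hz.

(a) f₀ = 339.7 Hz  (b) Q = 0.1599  (c) BW = 2125 Hz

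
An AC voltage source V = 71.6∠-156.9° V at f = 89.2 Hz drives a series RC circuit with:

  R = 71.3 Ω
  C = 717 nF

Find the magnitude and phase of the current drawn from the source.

Step 1 — Angular frequency: ω = 2π·f = 2π·89.2 = 560.5 rad/s.
Step 2 — Component impedances:
  R: Z = R = 71.3 Ω
  C: Z = 1/(jωC) = -j/(ω·C) = 0 - j2488 Ω
Step 3 — Series combination: Z_total = R + C = 71.3 - j2488 Ω = 2490∠-88.4° Ω.
Step 4 — Source phasor: V = 71.6∠-156.9° V = -65.86 - j28.09 V.
Step 5 — Ohm's law: I = V / Z_total = (-65.86 - j28.09) / (71.3 - j2488) = 0.01052 - j0.02677 A.
Step 6 — Convert to polar: |I| = 0.02876 A, ∠I = -68.5°.

I = 0.02876∠-68.5° A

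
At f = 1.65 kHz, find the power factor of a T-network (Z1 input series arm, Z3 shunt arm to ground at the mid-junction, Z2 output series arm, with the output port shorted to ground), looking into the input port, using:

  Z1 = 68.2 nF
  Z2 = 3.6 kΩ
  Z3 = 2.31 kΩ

Step 1 — Angular frequency: ω = 2π·f = 2π·1650 = 1.037e+04 rad/s.
Step 2 — Component impedances:
  Z1: Z = 1/(jωC) = -j/(ω·C) = 0 - j1414 Ω
  Z2: Z = R = 3600 Ω
  Z3: Z = R = 2310 Ω
Step 3 — With the output port shorted to ground, the output series arm Z2 runs from the junction to ground; the shunt arm Z3 also runs from the junction to ground. They appear in parallel: Z3 || Z2 = 1407 Ω.
Step 4 — Series with input arm Z1: Z_in = Z1 + (Z3 || Z2) = 1407 - j1414 Ω = 1995∠-45.1° Ω.
Step 5 — Power factor: PF = cos(φ) = Re(Z)/|Z| = 1407/1995 = 0.7053.
Step 6 — Type: Im(Z) = -1414 ⇒ leading (phase φ = -45.1°).

PF = 0.7053 (leading, φ = -45.1°)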